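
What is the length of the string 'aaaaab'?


String: 'aaaaab'
Counting characters:
  'a' appears 5 time(s)
  'b' appears 1 time(s)
Total length = 5 + 1 = 6

6


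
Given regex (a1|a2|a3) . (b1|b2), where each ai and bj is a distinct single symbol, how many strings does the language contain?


First group: 3 alternatives
Second group: 2 alternatives
Concatenation: each choice from group 1 pairs with each from group 2
Total = 3 x 2 = 6

6


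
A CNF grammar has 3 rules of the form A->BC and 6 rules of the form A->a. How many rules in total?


CNF allows two rule forms:
  A -> BC (binary): 3 rules
  A -> a (terminal): 6 rules
Total = 3 + 6 = 9

9


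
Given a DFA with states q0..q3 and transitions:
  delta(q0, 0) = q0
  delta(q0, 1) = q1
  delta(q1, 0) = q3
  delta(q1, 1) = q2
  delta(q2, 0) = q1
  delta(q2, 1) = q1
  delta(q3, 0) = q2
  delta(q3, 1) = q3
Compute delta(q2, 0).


Looking up transition function:
delta(q2, 0) in the table
Row: q2, Column: 0
Result: q1

q1


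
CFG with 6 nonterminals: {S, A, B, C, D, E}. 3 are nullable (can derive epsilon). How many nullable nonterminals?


Nonterminals: {S, A, B, C, D, E}
A nonterminal is nullable if it can derive epsilon
Counting nullable nonterminals: 3
Total nullable = 3

3


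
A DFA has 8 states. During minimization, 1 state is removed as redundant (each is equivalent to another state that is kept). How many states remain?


Original DFA: 8 states
Redundant states removed: 1
Minimized states = original - removed
= 8 - 1
= 7

7


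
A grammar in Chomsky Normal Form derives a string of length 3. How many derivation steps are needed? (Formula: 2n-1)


Chomsky Normal Form derivation:
String length n = 3
Each step either:
  - Splits a nonterminal into two (n-1 such steps)
  - Converts a nonterminal to terminal (n such steps)
Total = (n-1) + n = 2n - 1
= 2(3) - 1
= 6 - 1
= 5

5


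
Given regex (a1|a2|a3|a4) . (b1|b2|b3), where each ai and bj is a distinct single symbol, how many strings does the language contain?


First group: 4 alternatives
Second group: 3 alternatives
Concatenation: each choice from group 1 pairs with each from group 2
Total = 4 x 3 = 12

12


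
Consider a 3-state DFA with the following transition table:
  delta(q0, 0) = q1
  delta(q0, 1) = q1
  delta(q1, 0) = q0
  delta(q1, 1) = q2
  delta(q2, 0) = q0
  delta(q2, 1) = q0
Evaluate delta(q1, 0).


Looking up transition function:
delta(q1, 0) in the table
Row: q1, Column: 0
Result: q0

q0


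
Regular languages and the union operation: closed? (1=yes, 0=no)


Regular languages are closed under all standard operations:
- Union: Yes (product construction)
- Intersection: Yes (product construction)
- Complement: Yes (swap accept/reject)
- Concatenation: Yes (NFA construction)
Operation: union -> Closed

1


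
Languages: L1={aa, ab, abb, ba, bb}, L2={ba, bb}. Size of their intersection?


L1 = {aa, ab, abb, ba, bb}
L2 = {ba, bb}
Checking each string in L1 against L2:
  'aa': in L2? No
  'ab': in L2? No
  'abb': in L2? No
  'ba': in L2? Yes
  'bb': in L2? Yes
Intersection = {ba, bb}
|L1 ∩ L2| = 2

2


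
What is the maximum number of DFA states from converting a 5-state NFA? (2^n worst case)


NFA has 5 states
Subset construction: each DFA state = subset of NFA states
Maximum subsets = 2^5
2^5 = 32

32


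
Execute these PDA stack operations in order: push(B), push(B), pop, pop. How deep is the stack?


Tracing stack operations:
  push(B) -> stack = [B], depth=1
  push(B) -> stack = [B,B], depth=2
  pop -> removed B, stack = [B], depth=1
  pop -> removed B, stack = [], depth=0
Final depth = 0

0


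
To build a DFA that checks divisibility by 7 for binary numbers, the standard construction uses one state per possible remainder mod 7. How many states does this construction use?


Divisibility by 7 is tracked via the remainder mod 7: 0, 1, ..., 6
The construction assigns one state to each remainder
Number of remainders = 7

7


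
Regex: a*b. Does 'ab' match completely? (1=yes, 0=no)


Pattern: a*b
String: 'ab'
Pattern requires: zero or more 'a's followed by exactly one 'b'
Found 1 leading 'a's
Remaining: 'b'
Remaining is exactly 'b' -> match
Result: 1

1


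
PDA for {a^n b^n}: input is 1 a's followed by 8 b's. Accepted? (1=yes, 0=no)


Language requires equal numbers of a's and b's
PDA pushes for each 'a', pops for each 'b'
Number of a's = 1
Number of b's = 8
1 != 8 -> Reject

0


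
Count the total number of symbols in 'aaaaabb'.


String: 'aaaaabb'
Counting characters:
  'a' appears 5 time(s)
  'b' appears 2 time(s)
Total length = 5 + 2 = 7

7


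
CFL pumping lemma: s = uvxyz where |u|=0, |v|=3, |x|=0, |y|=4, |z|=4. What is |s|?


|s| = |u| + |v| + |x| + |y| + |z|
= 0 + 3 + 0 + 4 + 4
= 3 + 0 + 8
= 3 + 8
= 11

11


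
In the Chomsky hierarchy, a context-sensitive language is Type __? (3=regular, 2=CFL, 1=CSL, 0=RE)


Chomsky hierarchy levels:
  Type 3: Regular (DFA/NFA/regex)
  Type 2: Context-free (PDA)
  Type 1: Context-sensitive
  Type 0: Recursively enumerable (TM)
'context-sensitive' corresponds to Type 1

1


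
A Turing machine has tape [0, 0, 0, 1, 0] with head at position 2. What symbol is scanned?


Tape: [0, 0, 0, 1, 0]
Positions: 0 1 2 3 4
Values:    0 0 0 1 0
Head at position 2
tape[2] = 0

0


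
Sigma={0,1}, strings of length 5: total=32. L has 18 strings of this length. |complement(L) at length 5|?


Alphabet: {0,1}
String length: 5
Total strings of length 5 = 2^5 = 32
Strings in L = 18
Complement = total - |L|
= 32 - 18
= 14

14


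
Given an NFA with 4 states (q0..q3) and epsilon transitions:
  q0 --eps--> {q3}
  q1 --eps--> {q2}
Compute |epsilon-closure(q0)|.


Starting from q0
Initialize closure = {q0}
Follow epsilon from q0 -> add q3
Final closure: {q0, q3}
Size = 2

2


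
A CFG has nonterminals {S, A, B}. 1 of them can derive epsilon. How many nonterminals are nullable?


Nonterminals: {S, A, B}
A nonterminal is nullable if it can derive epsilon
Counting nullable nonterminals: 1
Total nullable = 1

1


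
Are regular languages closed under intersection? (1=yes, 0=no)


Regular languages are closed under:
- Union (DFA product construction)
- Intersection (DFA product construction)
- Complement (swap accept/reject states)
- Concatenation (NFA construction)
- Kleene star (NFA construction)
intersection is in this list
Therefore: closed

1


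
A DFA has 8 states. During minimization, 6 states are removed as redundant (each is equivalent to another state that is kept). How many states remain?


Original DFA: 8 states
Redundant states removed: 6
Minimized states = original - removed
= 8 - 6
= 2

2


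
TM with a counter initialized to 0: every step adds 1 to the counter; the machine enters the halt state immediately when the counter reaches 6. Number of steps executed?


Counter starts at 0. Counting sequence:
  Step 1: counter = 1
  Step 2: counter = 2
  Step 3: counter = 3
  Step 4: counter = 4
  Step 5: counter = 5
  Step 6: counter = 6
Counter reached 6 -> halt
Total steps = 6

6


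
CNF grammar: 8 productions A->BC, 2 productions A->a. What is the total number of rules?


CNF allows two rule forms:
  A -> BC (binary): 8 rules
  A -> a (terminal): 2 rules
Total = 8 + 2 = 10

10


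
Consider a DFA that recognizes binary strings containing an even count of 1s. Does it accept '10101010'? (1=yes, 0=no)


DFA has 2 states: q_even (start, accept=yes) and q_odd
Processing string '10101010' character by character:
  Position 0: read '1', 1-count=1 -> q_odd
  Position 1: read '0', 1-count=1 -> q_odd (no change)
  Position 2: read '1', 1-count=2 -> q_even
  Position 3: read '0', 1-count=2 -> q_even (no change)
  Position 4: read '1', 1-count=3 -> q_odd
  Position 5: read '0', 1-count=3 -> q_odd (no change)
  Position 6: read '1', 1-count=4 -> q_even
  Position 7: read '0', 1-count=4 -> q_even (no change)
Final state: q_even, total 1s = 4 (even); the DFA requires an even count -> accept

1


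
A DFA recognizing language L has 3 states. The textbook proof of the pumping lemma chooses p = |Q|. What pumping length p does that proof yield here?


Pumping lemma for regular languages (standard proof):
Take p = |Q|, the number of DFA states.
Any string of length >= |Q| passes through |Q|+1 states while reading its first |Q| symbols,
so by pigeonhole some state repeats, giving the loop that can be pumped.
Here |Q| = 3
Therefore the proof uses p = 3

3


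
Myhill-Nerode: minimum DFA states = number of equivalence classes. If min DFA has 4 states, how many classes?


Myhill-Nerode theorem:
Number of equivalence classes = number of states in minimal DFA
Minimal DFA states = 4
Therefore equivalence classes = 4

4


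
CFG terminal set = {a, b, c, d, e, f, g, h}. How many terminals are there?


Terminal symbols: a, b, c, d, e, f, g, h
Counting each: a (#1), b (#2), c (#3), d (#4), e (#5), f (#6), g (#7), h (#8)
Total = 8

8


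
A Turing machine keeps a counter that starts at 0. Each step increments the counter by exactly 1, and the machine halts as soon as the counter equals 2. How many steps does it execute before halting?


Counter starts at 0. Counting sequence:
  Step 1: counter = 1
  Step 2: counter = 2
Counter reached 2 -> halt
Total steps = 2

2


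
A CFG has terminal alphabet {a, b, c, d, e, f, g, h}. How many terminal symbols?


Terminal symbols: a, b, c, d, e, f, g, h
Counting each: a (#1), b (#2), c (#3), d (#4), e (#5), f (#6), g (#7), h (#8)
Total = 8

8


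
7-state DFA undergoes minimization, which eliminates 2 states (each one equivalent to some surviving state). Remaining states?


Original DFA: 7 states
Redundant states removed: 2
Minimized states = original - removed
= 7 - 2
= 5

5


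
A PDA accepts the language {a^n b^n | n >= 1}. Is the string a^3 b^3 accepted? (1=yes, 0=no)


Language requires equal numbers of a's and b's
PDA pushes for each 'a', pops for each 'b'
Number of a's = 3
Number of b's = 3
3 == 3 -> Accept

1


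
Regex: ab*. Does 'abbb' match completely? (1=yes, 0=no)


Pattern: ab*
String: 'abbb'
Pattern requires: exactly one 'a' followed by zero or more 'b's
First char is 'a' -> OK
Rest 'bbb': all b's? Yes
Result: 1

1


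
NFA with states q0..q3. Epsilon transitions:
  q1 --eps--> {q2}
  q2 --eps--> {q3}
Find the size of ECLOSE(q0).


Starting from q0
Initialize closure = {q0}
q0 has no outgoing epsilon transitions -> nothing to add
Final closure: {q0}
Size = 1

1


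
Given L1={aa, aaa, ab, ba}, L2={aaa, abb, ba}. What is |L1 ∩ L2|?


L1 = {aa, aaa, ab, ba}
L2 = {aaa, abb, ba}
Checking each string in L1 against L2:
  'aa': in L2? No
  'aaa': in L2? Yes
  'ab': in L2? No
  'ba': in L2? Yes
Intersection = {aaa, ba}
|L1 ∩ L2| = 2

2


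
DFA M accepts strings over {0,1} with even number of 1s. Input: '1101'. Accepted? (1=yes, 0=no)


DFA has 2 states: q_even (start, accept=yes) and q_odd
Processing string '1101' character by character:
  Position 0: read '1', 1-count=1 -> q_odd
  Position 1: read '1', 1-count=2 -> q_even
  Position 2: read '0', 1-count=2 -> q_even (no change)
  Position 3: read '1', 1-count=3 -> q_odd
Final state: q_odd, total 1s = 3 (odd); the DFA requires an even count -> reject

0


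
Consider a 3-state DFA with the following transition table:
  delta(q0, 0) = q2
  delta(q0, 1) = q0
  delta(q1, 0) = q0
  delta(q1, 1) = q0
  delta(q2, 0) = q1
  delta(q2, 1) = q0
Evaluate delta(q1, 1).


Looking up transition function:
delta(q1, 1) in the table
Row: q1, Column: 1
Result: q0

q0


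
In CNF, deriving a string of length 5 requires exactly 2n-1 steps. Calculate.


Chomsky Normal Form derivation:
String length n = 5
Each step either:
  - Splits a nonterminal into two (n-1 such steps)
  - Converts a nonterminal to terminal (n such steps)
Total = (n-1) + n = 2n - 1
= 2(5) - 1
= 10 - 1
= 9

9


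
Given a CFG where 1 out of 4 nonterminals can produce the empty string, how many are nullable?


Nonterminals: {S, A, B, C}
A nonterminal is nullable if it can derive epsilon
Counting nullable nonterminals: 1
Total nullable = 1

1


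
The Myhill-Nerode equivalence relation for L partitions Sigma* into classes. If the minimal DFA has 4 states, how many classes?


Myhill-Nerode theorem:
Number of equivalence classes = number of states in minimal DFA
Minimal DFA states = 4
Therefore equivalence classes = 4

4


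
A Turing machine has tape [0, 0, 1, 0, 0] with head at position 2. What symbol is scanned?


Tape: [0, 0, 1, 0, 0]
Positions: 0 1 2 3 4
Values:    0 0 1 0 0
Head at position 2
tape[2] = 1

1


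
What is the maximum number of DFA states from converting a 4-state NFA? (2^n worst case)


NFA has 4 states
Subset construction: each DFA state = subset of NFA states
Maximum subsets = 2^4
2^4 = 16

16


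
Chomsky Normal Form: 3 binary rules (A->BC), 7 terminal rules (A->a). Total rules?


CNF allows two rule forms:
  A -> BC (binary): 3 rules
  A -> a (terminal): 7 rules
Total = 3 + 7 = 10

10


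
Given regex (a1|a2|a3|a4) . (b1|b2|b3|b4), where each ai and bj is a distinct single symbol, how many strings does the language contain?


First group: 4 alternatives
Second group: 4 alternatives
Concatenation: each choice from group 1 pairs with each from group 2
Total = 4 x 4 = 16

16


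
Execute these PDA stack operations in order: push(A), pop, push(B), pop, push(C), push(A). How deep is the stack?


Tracing stack operations:
  push(A) -> stack = [A], depth=1
  pop -> removed A, stack = [], depth=0
  push(B) -> stack = [B], depth=1
  pop -> removed B, stack = [], depth=0
  push(C) -> stack = [C], depth=1
  push(A) -> stack = [C,A], depth=2
Final depth = 2

2


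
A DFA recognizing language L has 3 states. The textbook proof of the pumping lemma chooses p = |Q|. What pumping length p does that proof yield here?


Pumping lemma for regular languages (standard proof):
Take p = |Q|, the number of DFA states.
Any string of length >= |Q| passes through |Q|+1 states while reading its first |Q| symbols,
so by pigeonhole some state repeats, giving the loop that can be pumped.
Here |Q| = 3
Therefore the proof uses p = 3

3


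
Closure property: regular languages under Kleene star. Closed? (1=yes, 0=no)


Regular languages are closed under:
- Union (DFA product construction)
- Intersection (DFA product construction)
- Complement (swap accept/reject states)
- Concatenation (NFA construction)
- Kleene star (NFA construction)
Kleene star is in this list
Therefore: closed

1


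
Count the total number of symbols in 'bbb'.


String: 'bbb'
Counting characters:
  'b' appears 3 time(s)
Total length = 0 + 3 = 3

3


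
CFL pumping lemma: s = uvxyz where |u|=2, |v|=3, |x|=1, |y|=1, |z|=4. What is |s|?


|s| = |u| + |v| + |x| + |y| + |z|
= 2 + 3 + 1 + 1 + 4
= 5 + 1 + 5
= 6 + 5
= 11

11


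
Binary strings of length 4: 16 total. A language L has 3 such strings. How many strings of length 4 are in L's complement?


Alphabet: {0,1}
String length: 4
Total strings of length 4 = 2^4 = 16
Strings in L = 3
Complement = total - |L|
= 16 - 3
= 13

13


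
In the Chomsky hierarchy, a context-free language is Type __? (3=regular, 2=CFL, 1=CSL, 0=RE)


Chomsky hierarchy levels:
  Type 3: Regular (DFA/NFA/regex)
  Type 2: Context-free (PDA)
  Type 1: Context-sensitive
  Type 0: Recursively enumerable (TM)
'context-free' corresponds to Type 2

2


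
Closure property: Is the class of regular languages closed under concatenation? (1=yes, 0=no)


Regular languages are closed under all standard operations:
- Union: Yes (product construction)
- Intersection: Yes (product construction)
- Complement: Yes (swap accept/reject)
- Concatenation: Yes (NFA construction)
Operation: concatenation -> Closed

1


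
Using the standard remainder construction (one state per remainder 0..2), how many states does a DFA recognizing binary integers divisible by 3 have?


Divisibility by 3 is tracked via the remainder mod 3: 0, 1, ..., 2
The construction assigns one state to each remainder
Number of remainders = 3

3


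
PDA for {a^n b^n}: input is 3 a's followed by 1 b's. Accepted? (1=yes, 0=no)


Language requires equal numbers of a's and b's
PDA pushes for each 'a', pops for each 'b'
Number of a's = 3
Number of b's = 1
3 != 1 -> Reject

0


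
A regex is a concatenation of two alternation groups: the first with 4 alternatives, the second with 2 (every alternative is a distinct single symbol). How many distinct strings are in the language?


First group: 4 alternatives
Second group: 2 alternatives
Concatenation: each choice from group 1 pairs with each from group 2
Total = 4 x 2 = 8

8


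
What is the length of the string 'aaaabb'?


String: 'aaaabb'
Counting characters:
  'a' appears 4 time(s)
  'b' appears 2 time(s)
Total length = 4 + 2 = 6

6


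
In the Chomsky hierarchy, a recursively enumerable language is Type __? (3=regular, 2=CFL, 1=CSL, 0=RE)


Chomsky hierarchy levels:
  Type 3: Regular (DFA/NFA/regex)
  Type 2: Context-free (PDA)
  Type 1: Context-sensitive
  Type 0: Recursively enumerable (TM)
'recursively enumerable' corresponds to Type 0

0


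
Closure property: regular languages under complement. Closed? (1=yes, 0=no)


Regular languages are closed under:
- Union (DFA product construction)
- Intersection (DFA product construction)
- Complement (swap accept/reject states)
- Concatenation (NFA construction)
- Kleene star (NFA construction)
complement is in this list
Therefore: closed

1


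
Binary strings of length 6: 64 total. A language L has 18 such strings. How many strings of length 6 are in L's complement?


Alphabet: {0,1}
String length: 6
Total strings of length 6 = 2^6 = 64
Strings in L = 18
Complement = total - |L|
= 64 - 18
= 46

46


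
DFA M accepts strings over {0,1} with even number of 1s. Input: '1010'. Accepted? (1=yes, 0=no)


DFA has 2 states: q_even (start, accept=yes) and q_odd
Processing string '1010' character by character:
  Position 0: read '1', 1-count=1 -> q_odd
  Position 1: read '0', 1-count=1 -> q_odd (no change)
  Position 2: read '1', 1-count=2 -> q_even
  Position 3: read '0', 1-count=2 -> q_even (no change)
Final state: q_even, total 1s = 2 (even); the DFA requires an even count -> accept

1


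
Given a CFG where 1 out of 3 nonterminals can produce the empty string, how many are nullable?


Nonterminals: {S, A, B}
A nonterminal is nullable if it can derive epsilon
Counting nullable nonterminals: 1
Total nullable = 1

1


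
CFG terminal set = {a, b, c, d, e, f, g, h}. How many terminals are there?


Terminal symbols: a, b, c, d, e, f, g, h
Counting each: a (#1), b (#2), c (#3), d (#4), e (#5), f (#6), g (#7), h (#8)
Total = 8

8


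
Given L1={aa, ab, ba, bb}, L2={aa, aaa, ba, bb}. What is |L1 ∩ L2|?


L1 = {aa, ab, ba, bb}
L2 = {aa, aaa, ba, bb}
Checking each string in L1 against L2:
  'aa': in L2? Yes
  'ab': in L2? No
  'ba': in L2? Yes
  'bb': in L2? Yes
Intersection = {aa, ba, bb}
|L1 ∩ L2| = 3

3


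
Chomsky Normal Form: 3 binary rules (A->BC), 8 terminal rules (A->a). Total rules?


CNF allows two rule forms:
  A -> BC (binary): 3 rules
  A -> a (terminal): 8 rules
Total = 3 + 8 = 11

11


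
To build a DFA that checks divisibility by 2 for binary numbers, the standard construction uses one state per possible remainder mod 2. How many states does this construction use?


Divisibility by 2 is tracked via the remainder mod 2: 0, 1, ..., 1
The construction assigns one state to each remainder
Number of remainders = 2

2


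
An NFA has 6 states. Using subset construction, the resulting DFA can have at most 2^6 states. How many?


NFA has 6 states
Subset construction: each DFA state = subset of NFA states
Maximum subsets = 2^6
2^6 = 64

64


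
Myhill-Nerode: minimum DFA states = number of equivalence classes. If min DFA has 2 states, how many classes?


Myhill-Nerode theorem:
Number of equivalence classes = number of states in minimal DFA
Minimal DFA states = 2
Therefore equivalence classes = 2

2


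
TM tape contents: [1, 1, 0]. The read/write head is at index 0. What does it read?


Tape: [1, 1, 0]
Positions: 0 1 2
Values:    1 1 0
Head at position 0
tape[0] = 1

1


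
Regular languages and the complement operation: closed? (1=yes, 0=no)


Regular languages are closed under all standard operations:
- Union: Yes (product construction)
- Intersection: Yes (product construction)
- Complement: Yes (swap accept/reject)
- Concatenation: Yes (NFA construction)
Operation: complement -> Closed

1


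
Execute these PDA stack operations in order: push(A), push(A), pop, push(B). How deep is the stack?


Tracing stack operations:
  push(A) -> stack = [A], depth=1
  push(A) -> stack = [A,A], depth=2
  pop -> removed A, stack = [A], depth=1
  push(B) -> stack = [A,B], depth=2
Final depth = 2

2


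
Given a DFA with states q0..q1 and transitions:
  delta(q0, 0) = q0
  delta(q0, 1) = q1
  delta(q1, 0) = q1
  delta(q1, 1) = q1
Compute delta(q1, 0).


Looking up transition function:
delta(q1, 0) in the table
Row: q1, Column: 0
Result: q1

q1


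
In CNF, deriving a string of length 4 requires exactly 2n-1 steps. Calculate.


Chomsky Normal Form derivation:
String length n = 4
Each step either:
  - Splits a nonterminal into two (n-1 such steps)
  - Converts a nonterminal to terminal (n such steps)
Total = (n-1) + n = 2n - 1
= 2(4) - 1
= 8 - 1
= 7

7


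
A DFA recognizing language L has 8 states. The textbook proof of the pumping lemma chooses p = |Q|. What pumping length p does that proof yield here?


Pumping lemma for regular languages (standard proof):
Take p = |Q|, the number of DFA states.
Any string of length >= |Q| passes through |Q|+1 states while reading its first |Q| symbols,
so by pigeonhole some state repeats, giving the loop that can be pumped.
Here |Q| = 8
Therefore the proof uses p = 8

8


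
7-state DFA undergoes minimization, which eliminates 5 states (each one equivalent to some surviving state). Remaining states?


Original DFA: 7 states
Redundant states removed: 5
Minimized states = original - removed
= 7 - 5
= 2

2


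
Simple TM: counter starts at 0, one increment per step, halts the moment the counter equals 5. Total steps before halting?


Counter starts at 0. Counting sequence:
  Step 1: counter = 1
  Step 2: counter = 2
  Step 3: counter = 3
  Step 4: counter = 4
  Step 5: counter = 5
Counter reached 5 -> halt
Total steps = 5

5


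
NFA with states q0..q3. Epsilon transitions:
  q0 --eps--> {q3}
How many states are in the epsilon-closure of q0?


Starting from q0
Initialize closure = {q0}
Follow epsilon from q0 -> add q3
Final closure: {q0, q3}
Size = 2

2


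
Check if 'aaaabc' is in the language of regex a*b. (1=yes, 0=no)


Pattern: a*b
String: 'aaaabc'
Pattern requires: zero or more 'a's followed by exactly one 'b'
Found 4 leading 'a's
Remaining: 'bc'
Remaining is not 'b' -> no match
Result: 0

0


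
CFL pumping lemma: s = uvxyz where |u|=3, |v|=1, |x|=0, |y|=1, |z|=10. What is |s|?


|s| = |u| + |v| + |x| + |y| + |z|
= 3 + 1 + 0 + 1 + 10
= 4 + 0 + 11
= 4 + 11
= 15

15


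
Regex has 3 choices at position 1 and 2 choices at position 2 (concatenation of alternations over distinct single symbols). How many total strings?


First group: 3 alternatives
Second group: 2 alternatives
Concatenation: each choice from group 1 pairs with each from group 2
Total = 3 x 2 = 6

6


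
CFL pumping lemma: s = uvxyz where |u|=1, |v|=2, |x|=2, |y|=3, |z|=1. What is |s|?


|s| = |u| + |v| + |x| + |y| + |z|
= 1 + 2 + 2 + 3 + 1
= 3 + 2 + 4
= 5 + 4
= 9

9


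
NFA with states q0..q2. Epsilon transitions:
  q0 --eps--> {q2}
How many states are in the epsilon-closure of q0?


Starting from q0
Initialize closure = {q0}
Follow epsilon from q0 -> add q2
Final closure: {q0, q2}
Size = 2

2


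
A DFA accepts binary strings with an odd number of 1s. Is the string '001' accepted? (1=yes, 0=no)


DFA has 2 states: q_even (start, accept=no) and q_odd
Processing string '001' character by character:
  Position 0: read '0', 1-count=0 -> q_even (no change)
  Position 1: read '0', 1-count=0 -> q_even (no change)
  Position 2: read '1', 1-count=1 -> q_odd
Final state: q_odd, total 1s = 1 (odd); the DFA requires an odd count -> accept

1


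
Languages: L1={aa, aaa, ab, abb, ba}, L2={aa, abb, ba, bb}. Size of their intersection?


L1 = {aa, aaa, ab, abb, ba}
L2 = {aa, abb, ba, bb}
Checking each string in L1 against L2:
  'aa': in L2? Yes
  'aaa': in L2? No
  'ab': in L2? No
  'abb': in L2? Yes
  'ba': in L2? Yes
Intersection = {aa, abb, ba}
|L1 ∩ L2| = 3

3


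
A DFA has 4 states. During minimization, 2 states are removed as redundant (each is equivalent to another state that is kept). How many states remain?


Original DFA: 4 states
Redundant states removed: 2
Minimized states = original - removed
= 4 - 2
= 2

2


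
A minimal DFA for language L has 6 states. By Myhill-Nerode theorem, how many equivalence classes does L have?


Myhill-Nerode theorem:
Number of equivalence classes = number of states in minimal DFA
Minimal DFA states = 6
Therefore equivalence classes = 6

6


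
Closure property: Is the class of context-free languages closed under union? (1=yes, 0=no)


CFL closure properties:
  Closed under: union, concatenation, Kleene star
  NOT closed under: intersection, complement
Operation 'union' is in closed list -> Yes (closed)

1


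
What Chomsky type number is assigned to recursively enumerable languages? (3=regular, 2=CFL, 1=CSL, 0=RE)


Chomsky hierarchy levels:
  Type 3: Regular (DFA/NFA/regex)
  Type 2: Context-free (PDA)
  Type 1: Context-sensitive
  Type 0: Recursively enumerable (TM)
'recursively enumerable' corresponds to Type 0

0


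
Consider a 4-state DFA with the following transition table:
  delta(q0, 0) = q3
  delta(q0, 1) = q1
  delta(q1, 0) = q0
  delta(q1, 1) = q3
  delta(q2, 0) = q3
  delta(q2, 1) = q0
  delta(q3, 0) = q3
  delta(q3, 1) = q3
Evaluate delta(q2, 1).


Looking up transition function:
delta(q2, 1) in the table
Row: q2, Column: 1
Result: q0

q0


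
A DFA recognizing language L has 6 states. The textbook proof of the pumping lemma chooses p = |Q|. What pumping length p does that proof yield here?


Pumping lemma for regular languages (standard proof):
Take p = |Q|, the number of DFA states.
Any string of length >= |Q| passes through |Q|+1 states while reading its first |Q| symbols,
so by pigeonhole some state repeats, giving the loop that can be pumped.
Here |Q| = 6
Therefore the proof uses p = 6

6


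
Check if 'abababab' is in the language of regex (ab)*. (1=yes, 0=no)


Pattern: (ab)*
String: 'abababab'
Pattern requires: zero or more repetitions of 'ab'
Pairs: ['ab', 'ab', 'ab', 'ab']
All pairs are 'ab'? Yes
Result: 1

1


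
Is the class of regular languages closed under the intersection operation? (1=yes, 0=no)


Regular languages are closed under:
- Union (DFA product construction)
- Intersection (DFA product construction)
- Complement (swap accept/reject states)
- Concatenation (NFA construction)
- Kleene star (NFA construction)
intersection is in this list
Therefore: closed

1


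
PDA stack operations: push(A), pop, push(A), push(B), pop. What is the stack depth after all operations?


Tracing stack operations:
  push(A) -> stack = [A], depth=1
  pop -> removed A, stack = [], depth=0
  push(A) -> stack = [A], depth=1
  push(B) -> stack = [A,B], depth=2
  pop -> removed B, stack = [A], depth=1
Final depth = 1

1


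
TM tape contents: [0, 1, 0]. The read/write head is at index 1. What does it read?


Tape: [0, 1, 0]
Positions: 0 1 2
Values:    0 1 0
Head at position 1
tape[1] = 1

1


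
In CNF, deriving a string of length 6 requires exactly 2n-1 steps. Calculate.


Chomsky Normal Form derivation:
String length n = 6
Each step either:
  - Splits a nonterminal into two (n-1 such steps)
  - Converts a nonterminal to terminal (n such steps)
Total = (n-1) + n = 2n - 1
= 2(6) - 1
= 12 - 1
= 11

11


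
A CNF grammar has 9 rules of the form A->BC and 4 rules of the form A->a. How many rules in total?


CNF allows two rule forms:
  A -> BC (binary): 9 rules
  A -> a (terminal): 4 rules
Total = 9 + 4 = 13

13


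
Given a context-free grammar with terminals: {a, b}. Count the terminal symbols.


Terminal symbols: a, b
Counting each: a (#1), b (#2)
Total = 2

2


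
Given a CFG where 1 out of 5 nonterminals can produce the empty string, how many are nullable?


Nonterminals: {S, A, B, C, D}
A nonterminal is nullable if it can derive epsilon
Counting nullable nonterminals: 1
Total nullable = 1

1


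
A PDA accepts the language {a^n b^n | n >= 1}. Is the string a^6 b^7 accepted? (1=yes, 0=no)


Language requires equal numbers of a's and b's
PDA pushes for each 'a', pops for each 'b'
Number of a's = 6
Number of b's = 7
6 != 7 -> Reject

0


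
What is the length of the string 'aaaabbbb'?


String: 'aaaabbbb'
Counting characters:
  'a' appears 4 time(s)
  'b' appears 4 time(s)
Total length = 4 + 4 = 8

8


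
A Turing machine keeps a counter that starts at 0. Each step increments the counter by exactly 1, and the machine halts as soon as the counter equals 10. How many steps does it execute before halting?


Counter starts at 0. Counting sequence:
  Step 1: counter = 1
  Step 2: counter = 2
  Step 3: counter = 3
  Step 4: counter = 4
  Step 5: counter = 5
  Step 6: counter = 6
  ...
  Step 10: counter = 10
Counter reached 10 -> halt
Total steps = 10

10


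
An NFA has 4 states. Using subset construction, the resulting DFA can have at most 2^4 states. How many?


NFA has 4 states
Subset construction: each DFA state = subset of NFA states
Maximum subsets = 2^4
2^4 = 16

16


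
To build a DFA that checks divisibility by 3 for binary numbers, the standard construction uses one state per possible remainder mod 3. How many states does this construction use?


Divisibility by 3 is tracked via the remainder mod 3: 0, 1, ..., 2
The construction assigns one state to each remainder
Number of remainders = 3

3


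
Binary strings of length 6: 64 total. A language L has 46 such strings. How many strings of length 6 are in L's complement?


Alphabet: {0,1}
String length: 6
Total strings of length 6 = 2^6 = 64
Strings in L = 46
Complement = total - |L|
= 64 - 46
= 18

18


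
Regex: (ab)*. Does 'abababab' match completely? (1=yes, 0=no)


Pattern: (ab)*
String: 'abababab'
Pattern requires: zero or more repetitions of 'ab'
Pairs: ['ab', 'ab', 'ab', 'ab']
All pairs are 'ab'? Yes
Result: 1

1


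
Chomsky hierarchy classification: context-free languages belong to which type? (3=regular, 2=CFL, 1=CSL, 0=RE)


Chomsky hierarchy levels:
  Type 3: Regular (DFA/NFA/regex)
  Type 2: Context-free (PDA)
  Type 1: Context-sensitive
  Type 0: Recursively enumerable (TM)
'context-free' corresponds to Type 2

2


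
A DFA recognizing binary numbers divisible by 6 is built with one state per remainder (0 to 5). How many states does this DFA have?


Divisibility by 6 is tracked via the remainder mod 6: 0, 1, ..., 5
The construction assigns one state to each remainder
Number of remainders = 6

6


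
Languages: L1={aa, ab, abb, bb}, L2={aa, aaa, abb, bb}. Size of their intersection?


L1 = {aa, ab, abb, bb}
L2 = {aa, aaa, abb, bb}
Checking each string in L1 against L2:
  'aa': in L2? Yes
  'ab': in L2? No
  'abb': in L2? Yes
  'bb': in L2? Yes
Intersection = {aa, abb, bb}
|L1 ∩ L2| = 3

3


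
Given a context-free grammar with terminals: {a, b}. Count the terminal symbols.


Terminal symbols: a, b
Counting each: a (#1), b (#2)
Total = 2

2


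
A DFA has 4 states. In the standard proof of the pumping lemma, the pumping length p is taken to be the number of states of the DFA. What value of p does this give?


Pumping lemma for regular languages (standard proof):
Take p = |Q|, the number of DFA states.
Any string of length >= |Q| passes through |Q|+1 states while reading its first |Q| symbols,
so by pigeonhole some state repeats, giving the loop that can be pumped.
Here |Q| = 4
Therefore the proof uses p = 4

4


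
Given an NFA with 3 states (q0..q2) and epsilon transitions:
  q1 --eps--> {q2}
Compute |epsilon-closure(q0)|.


Starting from q0
Initialize closure = {q0}
q0 has no outgoing epsilon transitions -> nothing to add
Final closure: {q0}
Size = 1

1


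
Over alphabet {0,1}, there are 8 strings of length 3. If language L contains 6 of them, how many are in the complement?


Alphabet: {0,1}
String length: 3
Total strings of length 3 = 2^3 = 8
Strings in L = 6
Complement = total - |L|
= 8 - 6
= 2

2


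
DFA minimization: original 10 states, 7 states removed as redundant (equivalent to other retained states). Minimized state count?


Original DFA: 10 states
Redundant states removed: 7
Minimized states = original - removed
= 10 - 7
= 3

3


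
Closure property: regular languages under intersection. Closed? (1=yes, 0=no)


Regular languages are closed under:
- Union (DFA product construction)
- Intersection (DFA product construction)
- Complement (swap accept/reject states)
- Concatenation (NFA construction)
- Kleene star (NFA construction)
intersection is in this list
Therefore: closed

1


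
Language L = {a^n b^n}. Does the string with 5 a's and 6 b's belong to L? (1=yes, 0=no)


Language requires equal numbers of a's and b's
PDA pushes for each 'a', pops for each 'b'
Number of a's = 5
Number of b's = 6
5 != 6 -> Reject

0


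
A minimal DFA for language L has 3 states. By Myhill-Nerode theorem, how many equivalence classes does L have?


Myhill-Nerode theorem:
Number of equivalence classes = number of states in minimal DFA
Minimal DFA states = 3
Therefore equivalence classes = 3

3


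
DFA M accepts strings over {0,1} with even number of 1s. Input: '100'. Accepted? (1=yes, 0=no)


DFA has 2 states: q_even (start, accept=yes) and q_odd
Processing string '100' character by character:
  Position 0: read '1', 1-count=1 -> q_odd
  Position 1: read '0', 1-count=1 -> q_odd (no change)
  Position 2: read '0', 1-count=1 -> q_odd (no change)
Final state: q_odd, total 1s = 1 (odd); the DFA requires an even count -> reject

0


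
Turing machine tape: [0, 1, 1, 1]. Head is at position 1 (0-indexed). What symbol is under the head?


Tape: [0, 1, 1, 1]
Positions: 0 1 2 3
Values:    0 1 1 1
Head at position 1
tape[1] = 1

1


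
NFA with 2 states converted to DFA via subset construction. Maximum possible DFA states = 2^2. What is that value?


NFA has 2 states
Subset construction: each DFA state = subset of NFA states
Maximum subsets = 2^2
2^2 = 4

4


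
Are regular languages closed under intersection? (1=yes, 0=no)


Regular languages are closed under all standard operations:
- Union: Yes (product construction)
- Intersection: Yes (product construction)
- Complement: Yes (swap accept/reject)
- Concatenation: Yes (NFA construction)
Operation: intersection -> Closed

1


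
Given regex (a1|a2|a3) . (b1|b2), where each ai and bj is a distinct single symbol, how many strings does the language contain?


First group: 3 alternatives
Second group: 2 alternatives
Concatenation: each choice from group 1 pairs with each from group 2
Total = 3 x 2 = 6

6


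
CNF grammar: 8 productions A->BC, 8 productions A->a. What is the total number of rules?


CNF allows two rule forms:
  A -> BC (binary): 8 rules
  A -> a (terminal): 8 rules
Total = 8 + 8 = 16

16


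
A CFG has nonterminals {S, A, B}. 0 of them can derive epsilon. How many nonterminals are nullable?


Nonterminals: {S, A, B}
A nonterminal is nullable if it can derive epsilon
Counting nullable nonterminals: 0
Total nullable = 0

0


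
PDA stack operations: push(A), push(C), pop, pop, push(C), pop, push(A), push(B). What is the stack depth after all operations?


Tracing stack operations:
  push(A) -> stack = [A], depth=1
  push(C) -> stack = [A,C], depth=2
  pop -> removed C, stack = [A], depth=1
  pop -> removed A, stack = [], depth=0
  push(C) -> stack = [C], depth=1
  pop -> removed C, stack = [], depth=0
  push(A) -> stack = [A], depth=1
  push(B) -> stack = [A,B], depth=2
Final depth = 2

2


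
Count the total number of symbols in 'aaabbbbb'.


String: 'aaabbbbb'
Counting characters:
  'a' appears 3 time(s)
  'b' appears 5 time(s)
Total length = 3 + 5 = 8

8


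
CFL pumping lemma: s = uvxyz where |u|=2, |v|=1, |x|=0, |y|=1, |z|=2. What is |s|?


|s| = |u| + |v| + |x| + |y| + |z|
= 2 + 1 + 0 + 1 + 2
= 3 + 0 + 3
= 3 + 3
= 6

6


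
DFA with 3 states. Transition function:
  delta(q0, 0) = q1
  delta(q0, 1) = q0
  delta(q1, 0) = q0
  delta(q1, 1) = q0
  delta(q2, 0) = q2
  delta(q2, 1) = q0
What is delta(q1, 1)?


Looking up transition function:
delta(q1, 1) in the table
Row: q1, Column: 1
Result: q0

q0


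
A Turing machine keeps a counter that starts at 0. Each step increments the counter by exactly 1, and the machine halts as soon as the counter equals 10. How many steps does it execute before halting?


Counter starts at 0. Counting sequence:
  Step 1: counter = 1
  Step 2: counter = 2
  Step 3: counter = 3
  Step 4: counter = 4
  Step 5: counter = 5
  Step 6: counter = 6
  ...
  Step 10: counter = 10
Counter reached 10 -> halt
Total steps = 10

10


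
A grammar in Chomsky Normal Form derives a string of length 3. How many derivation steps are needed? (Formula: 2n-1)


Chomsky Normal Form derivation:
String length n = 3
Each step either:
  - Splits a nonterminal into two (n-1 such steps)
  - Converts a nonterminal to terminal (n such steps)
Total = (n-1) + n = 2n - 1
= 2(3) - 1
= 6 - 1
= 5

5


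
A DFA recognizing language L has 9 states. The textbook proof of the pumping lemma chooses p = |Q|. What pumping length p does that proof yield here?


Pumping lemma for regular languages (standard proof):
Take p = |Q|, the number of DFA states.
Any string of length >= |Q| passes through |Q|+1 states while reading its first |Q| symbols,
so by pigeonhole some state repeats, giving the loop that can be pumped.
Here |Q| = 9
Therefore the proof uses p = 9

9


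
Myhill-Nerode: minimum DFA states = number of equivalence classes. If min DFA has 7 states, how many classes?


Myhill-Nerode theorem:
Number of equivalence classes = number of states in minimal DFA
Minimal DFA states = 7
Therefore equivalence classes = 7

7


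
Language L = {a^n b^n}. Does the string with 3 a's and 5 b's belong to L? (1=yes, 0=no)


Language requires equal numbers of a's and b's
PDA pushes for each 'a', pops for each 'b'
Number of a's = 3
Number of b's = 5
3 != 5 -> Reject

0


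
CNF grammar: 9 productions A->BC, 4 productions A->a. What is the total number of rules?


CNF allows two rule forms:
  A -> BC (binary): 9 rules
  A -> a (terminal): 4 rules
Total = 9 + 4 = 13

13


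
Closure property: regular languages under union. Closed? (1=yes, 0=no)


Regular languages are closed under:
- Union (DFA product construction)
- Intersection (DFA product construction)
- Complement (swap accept/reject states)
- Concatenation (NFA construction)
- Kleene star (NFA construction)
union is in this list
Therefore: closed

1


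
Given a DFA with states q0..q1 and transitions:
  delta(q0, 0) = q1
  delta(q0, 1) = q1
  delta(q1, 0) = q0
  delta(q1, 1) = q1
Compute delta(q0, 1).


Looking up transition function:
delta(q0, 1) in the table
Row: q0, Column: 1
Result: q1

q1


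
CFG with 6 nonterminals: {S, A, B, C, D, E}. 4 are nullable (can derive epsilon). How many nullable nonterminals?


Nonterminals: {S, A, B, C, D, E}
A nonterminal is nullable if it can derive epsilon
Counting nullable nonterminals: 4
Total nullable = 4

4


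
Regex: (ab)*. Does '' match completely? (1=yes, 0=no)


Pattern: (ab)*
String: ''
Pattern requires: zero or more repetitions of 'ab'
Pairs: []
All pairs are 'ab'? Yes
Result: 1

1
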